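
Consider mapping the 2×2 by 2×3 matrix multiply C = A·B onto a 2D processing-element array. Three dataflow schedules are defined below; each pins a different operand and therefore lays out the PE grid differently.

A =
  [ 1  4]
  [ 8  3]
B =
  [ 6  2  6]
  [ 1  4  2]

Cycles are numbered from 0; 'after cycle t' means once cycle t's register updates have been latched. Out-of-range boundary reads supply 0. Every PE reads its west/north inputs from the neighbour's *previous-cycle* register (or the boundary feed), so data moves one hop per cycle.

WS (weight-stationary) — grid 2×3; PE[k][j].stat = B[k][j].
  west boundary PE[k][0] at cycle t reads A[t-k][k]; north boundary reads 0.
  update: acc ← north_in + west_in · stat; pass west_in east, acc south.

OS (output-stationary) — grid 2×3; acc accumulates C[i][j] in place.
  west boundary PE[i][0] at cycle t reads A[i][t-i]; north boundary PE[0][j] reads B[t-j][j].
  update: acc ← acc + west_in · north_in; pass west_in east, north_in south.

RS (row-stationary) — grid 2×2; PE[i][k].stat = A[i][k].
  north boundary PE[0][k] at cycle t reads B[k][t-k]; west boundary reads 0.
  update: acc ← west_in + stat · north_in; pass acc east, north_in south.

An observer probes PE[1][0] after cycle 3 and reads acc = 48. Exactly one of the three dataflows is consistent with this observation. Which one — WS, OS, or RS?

— WS: 2×3; PE[1][0] trace:
  @0  [1,0]  acc 0  |  →0  ↓0
  @1  [1,0]  acc 10  |  →4  ↓10
  @2  [1,0]  acc 51  |  →3  ↓51
  @3  [1,0]  acc 0  |  →0  ↓0
— OS: 2×3; PE[1][0] trace:
  @0  [1,0]  acc 0  |  →0  ↓0
  @1  [1,0]  acc 48  |  →8  ↓6
  @2  [1,0]  acc 51  |  →3  ↓1
  @3  [1,0]  acc 51  |  →0  ↓0
— RS: 2×2; PE[1][0] trace:
  @0  [1,0]  acc 0  |  →0  ↓0
  @1  [1,0]  acc 48  |  →48  ↓6
  @2  [1,0]  acc 16  |  →16  ↓2
  @3  [1,0]  acc 48  |  →48  ↓6

dataflow = RS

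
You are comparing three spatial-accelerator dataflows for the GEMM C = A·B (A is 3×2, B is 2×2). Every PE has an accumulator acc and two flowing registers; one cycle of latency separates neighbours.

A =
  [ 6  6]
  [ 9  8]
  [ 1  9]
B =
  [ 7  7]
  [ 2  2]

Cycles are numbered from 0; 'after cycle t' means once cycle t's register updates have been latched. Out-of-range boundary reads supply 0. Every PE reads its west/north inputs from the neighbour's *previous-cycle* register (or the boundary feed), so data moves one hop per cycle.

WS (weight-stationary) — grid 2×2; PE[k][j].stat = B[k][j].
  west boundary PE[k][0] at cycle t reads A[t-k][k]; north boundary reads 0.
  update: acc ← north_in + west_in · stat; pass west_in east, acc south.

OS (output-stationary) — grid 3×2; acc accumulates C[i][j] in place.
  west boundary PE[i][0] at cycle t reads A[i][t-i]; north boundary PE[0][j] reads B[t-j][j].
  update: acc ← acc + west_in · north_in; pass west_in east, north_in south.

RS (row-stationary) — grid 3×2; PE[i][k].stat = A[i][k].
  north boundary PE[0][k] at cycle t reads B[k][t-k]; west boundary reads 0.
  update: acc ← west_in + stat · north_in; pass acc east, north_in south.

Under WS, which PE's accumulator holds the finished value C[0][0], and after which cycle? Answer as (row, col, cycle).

(row, col, cycle) = (1, 0, 1)

WS — PE[1][0] is where C[0][0] collects:
  c0 r1c0: 0 / 0 / 0
  c1 r1c0: 54 / 6 / 54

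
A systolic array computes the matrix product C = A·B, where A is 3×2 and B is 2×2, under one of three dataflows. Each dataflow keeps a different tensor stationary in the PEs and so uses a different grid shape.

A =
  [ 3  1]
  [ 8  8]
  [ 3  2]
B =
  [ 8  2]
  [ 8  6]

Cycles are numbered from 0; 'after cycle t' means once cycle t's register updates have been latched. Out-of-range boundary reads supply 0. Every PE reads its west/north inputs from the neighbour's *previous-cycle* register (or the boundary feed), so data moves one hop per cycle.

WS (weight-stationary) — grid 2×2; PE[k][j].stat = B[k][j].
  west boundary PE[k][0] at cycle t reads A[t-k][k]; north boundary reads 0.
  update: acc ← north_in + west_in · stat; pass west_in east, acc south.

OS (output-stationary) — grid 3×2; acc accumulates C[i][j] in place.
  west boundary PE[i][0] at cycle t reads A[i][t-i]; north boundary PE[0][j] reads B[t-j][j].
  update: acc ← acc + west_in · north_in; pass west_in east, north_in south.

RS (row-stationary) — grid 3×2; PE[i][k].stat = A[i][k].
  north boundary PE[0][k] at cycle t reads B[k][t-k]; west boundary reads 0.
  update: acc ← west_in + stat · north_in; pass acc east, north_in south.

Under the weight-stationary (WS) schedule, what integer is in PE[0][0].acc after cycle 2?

PE[0][0].acc = 24

Tracing WS — 2×2 array, target PE[0][0]:
  @0  [0,0]  acc 24  |  →3  ↓24
  @1  [0,0]  acc 64  |  →8  ↓64
  @2  [0,0]  acc 24  |  →3  ↓24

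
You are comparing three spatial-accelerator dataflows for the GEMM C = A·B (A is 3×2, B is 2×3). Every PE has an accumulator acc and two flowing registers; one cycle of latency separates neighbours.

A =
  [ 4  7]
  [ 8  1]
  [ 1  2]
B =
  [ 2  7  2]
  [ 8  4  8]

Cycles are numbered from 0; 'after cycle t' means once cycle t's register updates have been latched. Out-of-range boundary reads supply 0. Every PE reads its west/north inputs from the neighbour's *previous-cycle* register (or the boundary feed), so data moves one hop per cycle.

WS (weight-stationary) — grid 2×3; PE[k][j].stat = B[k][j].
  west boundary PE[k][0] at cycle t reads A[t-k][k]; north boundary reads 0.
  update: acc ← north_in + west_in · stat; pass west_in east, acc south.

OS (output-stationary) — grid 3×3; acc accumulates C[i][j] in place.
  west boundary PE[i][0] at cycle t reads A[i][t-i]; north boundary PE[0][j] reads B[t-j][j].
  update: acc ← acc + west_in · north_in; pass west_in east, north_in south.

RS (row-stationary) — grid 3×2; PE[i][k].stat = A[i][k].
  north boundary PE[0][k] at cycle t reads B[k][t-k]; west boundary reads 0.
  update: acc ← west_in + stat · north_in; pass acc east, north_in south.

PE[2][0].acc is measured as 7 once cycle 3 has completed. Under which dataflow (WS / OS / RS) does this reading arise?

WS: PE[2][0] is outside its 2×3 grid.
OS [3×3] PE[2][0] across cycles:
  0: (2,0).acc=0  regs=<0,0>
  1: (2,0).acc=0  regs=<0,0>
  2: (2,0).acc=2  regs=<1,2>
  3: (2,0).acc=18  regs=<2,8>
RS [3×2] PE[2][0] across cycles:
  0: (2,0).acc=0  regs=<0,0>
  1: (2,0).acc=0  regs=<0,0>
  2: (2,0).acc=2  regs=<2,2>
  3: (2,0).acc=7  regs=<7,7>

dataflow = RS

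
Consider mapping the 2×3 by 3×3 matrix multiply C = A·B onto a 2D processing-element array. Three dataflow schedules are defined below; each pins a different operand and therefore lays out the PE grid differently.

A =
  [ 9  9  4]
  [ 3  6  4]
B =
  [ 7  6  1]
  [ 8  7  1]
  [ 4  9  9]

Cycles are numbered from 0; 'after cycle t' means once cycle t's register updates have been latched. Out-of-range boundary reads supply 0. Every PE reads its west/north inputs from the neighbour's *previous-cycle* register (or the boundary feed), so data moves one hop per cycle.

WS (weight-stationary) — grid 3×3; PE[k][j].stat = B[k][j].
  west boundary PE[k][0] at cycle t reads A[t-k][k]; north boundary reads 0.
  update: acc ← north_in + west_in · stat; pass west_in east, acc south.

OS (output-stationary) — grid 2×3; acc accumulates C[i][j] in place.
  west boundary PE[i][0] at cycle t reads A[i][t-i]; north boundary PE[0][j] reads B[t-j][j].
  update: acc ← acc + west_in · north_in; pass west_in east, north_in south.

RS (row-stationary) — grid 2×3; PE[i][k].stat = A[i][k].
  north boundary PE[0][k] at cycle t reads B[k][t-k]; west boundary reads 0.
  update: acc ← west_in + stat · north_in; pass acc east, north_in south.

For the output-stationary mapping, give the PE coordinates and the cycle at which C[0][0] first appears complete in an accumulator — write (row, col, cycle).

(row, col, cycle) = (0, 0, 2)

Under OS, C[0][0] lands at PE[0][0]:
  cycle 0: PE[0][0] → acc 63, east 9, south 7
  cycle 1: PE[0][0] → acc 135, east 9, south 8
  cycle 2: PE[0][0] → acc 151, east 4, south 4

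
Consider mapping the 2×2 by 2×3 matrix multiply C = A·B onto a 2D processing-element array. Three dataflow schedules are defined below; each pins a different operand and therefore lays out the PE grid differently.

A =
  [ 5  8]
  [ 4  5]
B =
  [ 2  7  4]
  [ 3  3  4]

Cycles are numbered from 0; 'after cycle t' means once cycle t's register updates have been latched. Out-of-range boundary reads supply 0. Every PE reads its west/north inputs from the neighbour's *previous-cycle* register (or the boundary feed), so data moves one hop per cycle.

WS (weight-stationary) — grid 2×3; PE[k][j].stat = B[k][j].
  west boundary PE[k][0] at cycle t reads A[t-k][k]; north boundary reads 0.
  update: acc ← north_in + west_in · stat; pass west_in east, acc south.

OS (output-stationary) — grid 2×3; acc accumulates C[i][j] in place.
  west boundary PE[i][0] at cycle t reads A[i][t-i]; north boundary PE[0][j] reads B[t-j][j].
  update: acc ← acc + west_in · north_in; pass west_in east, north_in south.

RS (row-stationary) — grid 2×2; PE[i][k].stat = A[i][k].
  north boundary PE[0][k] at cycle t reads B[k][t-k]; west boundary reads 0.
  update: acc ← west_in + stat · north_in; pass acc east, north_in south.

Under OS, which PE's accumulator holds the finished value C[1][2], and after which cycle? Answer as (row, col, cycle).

Under OS, C[1][2] lands at PE[1][2]:
  cycle 0: PE[1][2] → acc 0, east 0, south 0
  cycle 1: PE[1][2] → acc 0, east 0, south 0
  cycle 2: PE[1][2] → acc 0, east 0, south 0
  cycle 3: PE[1][2] → acc 16, east 4, south 4
  cycle 4: PE[1][2] → acc 36, east 5, south 4

(row, col, cycle) = (1, 2, 4)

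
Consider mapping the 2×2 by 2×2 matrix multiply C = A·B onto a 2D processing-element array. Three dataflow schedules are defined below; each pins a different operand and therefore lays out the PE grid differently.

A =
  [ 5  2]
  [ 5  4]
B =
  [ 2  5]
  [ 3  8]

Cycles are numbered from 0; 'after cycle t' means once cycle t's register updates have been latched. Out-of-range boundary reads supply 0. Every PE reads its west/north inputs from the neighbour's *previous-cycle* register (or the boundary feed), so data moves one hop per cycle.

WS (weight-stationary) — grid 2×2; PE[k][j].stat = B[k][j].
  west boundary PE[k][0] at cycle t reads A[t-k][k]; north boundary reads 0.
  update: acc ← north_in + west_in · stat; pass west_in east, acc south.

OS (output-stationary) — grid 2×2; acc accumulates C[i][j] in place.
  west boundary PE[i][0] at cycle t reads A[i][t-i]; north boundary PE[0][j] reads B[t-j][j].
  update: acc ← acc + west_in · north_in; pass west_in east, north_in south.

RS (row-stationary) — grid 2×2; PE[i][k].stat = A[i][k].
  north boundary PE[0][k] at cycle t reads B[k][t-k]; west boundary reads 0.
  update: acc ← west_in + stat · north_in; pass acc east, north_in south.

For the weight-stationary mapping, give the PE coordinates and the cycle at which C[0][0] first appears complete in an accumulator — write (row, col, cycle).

WS — PE[1][0] is where C[0][0] collects:
  [0] (1,0) acc=0 (h:0 v:0)
  [1] (1,0) acc=16 (h:2 v:16)

(row, col, cycle) = (1, 0, 1)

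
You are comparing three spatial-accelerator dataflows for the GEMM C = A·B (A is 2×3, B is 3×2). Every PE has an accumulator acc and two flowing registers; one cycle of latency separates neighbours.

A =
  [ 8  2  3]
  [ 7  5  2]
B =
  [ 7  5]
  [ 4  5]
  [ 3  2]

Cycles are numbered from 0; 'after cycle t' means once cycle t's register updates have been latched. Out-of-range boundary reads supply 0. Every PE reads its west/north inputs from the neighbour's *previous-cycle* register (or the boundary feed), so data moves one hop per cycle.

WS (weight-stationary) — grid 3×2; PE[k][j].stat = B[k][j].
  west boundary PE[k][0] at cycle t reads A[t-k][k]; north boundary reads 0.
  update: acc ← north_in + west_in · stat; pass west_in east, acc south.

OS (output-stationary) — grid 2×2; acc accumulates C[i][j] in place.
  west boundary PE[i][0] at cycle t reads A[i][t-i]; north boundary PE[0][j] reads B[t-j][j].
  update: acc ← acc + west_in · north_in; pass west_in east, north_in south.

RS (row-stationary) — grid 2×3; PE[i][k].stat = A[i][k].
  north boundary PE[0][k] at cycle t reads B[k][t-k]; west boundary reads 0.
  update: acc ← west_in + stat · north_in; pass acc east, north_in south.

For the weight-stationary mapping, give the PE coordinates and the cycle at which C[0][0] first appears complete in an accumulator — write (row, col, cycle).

WS — PE[2][0] is where C[0][0] collects:
  after 0 — PE[2][0] acc=0, pass-E 0, pass-S 0
  after 1 — PE[2][0] acc=0, pass-E 0, pass-S 0
  after 2 — PE[2][0] acc=73, pass-E 3, pass-S 73

(row, col, cycle) = (2, 0, 2)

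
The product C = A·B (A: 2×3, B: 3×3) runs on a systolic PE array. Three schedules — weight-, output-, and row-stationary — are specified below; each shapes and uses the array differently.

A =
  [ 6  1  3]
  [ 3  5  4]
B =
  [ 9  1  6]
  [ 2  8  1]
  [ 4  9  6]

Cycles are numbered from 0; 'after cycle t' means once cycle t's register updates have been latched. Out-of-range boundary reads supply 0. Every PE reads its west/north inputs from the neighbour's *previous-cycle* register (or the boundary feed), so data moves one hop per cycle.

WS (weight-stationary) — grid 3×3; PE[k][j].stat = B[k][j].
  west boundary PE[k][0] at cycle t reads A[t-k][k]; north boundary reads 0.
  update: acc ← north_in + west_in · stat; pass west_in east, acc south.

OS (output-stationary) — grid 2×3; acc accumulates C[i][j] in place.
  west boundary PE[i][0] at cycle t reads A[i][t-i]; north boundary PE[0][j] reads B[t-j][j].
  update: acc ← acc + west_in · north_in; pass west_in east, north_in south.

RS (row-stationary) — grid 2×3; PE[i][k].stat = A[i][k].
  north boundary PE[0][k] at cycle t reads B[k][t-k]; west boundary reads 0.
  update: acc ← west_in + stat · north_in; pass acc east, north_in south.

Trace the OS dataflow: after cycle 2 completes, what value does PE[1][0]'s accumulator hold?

OS 2×3: PE[1][0] cycle-by-cycle (with neighbour feeds):
  0: (0,0).acc=54  regs=<6,9>
  0: (1,0).acc=0  regs=<0,0>
  1: (0,0).acc=56  regs=<1,2>
  1: (1,0).acc=27  regs=<3,9>
  2: (0,0).acc=68  regs=<3,4>
  2: (1,0).acc=37  regs=<5,2>

PE[1][0].acc = 37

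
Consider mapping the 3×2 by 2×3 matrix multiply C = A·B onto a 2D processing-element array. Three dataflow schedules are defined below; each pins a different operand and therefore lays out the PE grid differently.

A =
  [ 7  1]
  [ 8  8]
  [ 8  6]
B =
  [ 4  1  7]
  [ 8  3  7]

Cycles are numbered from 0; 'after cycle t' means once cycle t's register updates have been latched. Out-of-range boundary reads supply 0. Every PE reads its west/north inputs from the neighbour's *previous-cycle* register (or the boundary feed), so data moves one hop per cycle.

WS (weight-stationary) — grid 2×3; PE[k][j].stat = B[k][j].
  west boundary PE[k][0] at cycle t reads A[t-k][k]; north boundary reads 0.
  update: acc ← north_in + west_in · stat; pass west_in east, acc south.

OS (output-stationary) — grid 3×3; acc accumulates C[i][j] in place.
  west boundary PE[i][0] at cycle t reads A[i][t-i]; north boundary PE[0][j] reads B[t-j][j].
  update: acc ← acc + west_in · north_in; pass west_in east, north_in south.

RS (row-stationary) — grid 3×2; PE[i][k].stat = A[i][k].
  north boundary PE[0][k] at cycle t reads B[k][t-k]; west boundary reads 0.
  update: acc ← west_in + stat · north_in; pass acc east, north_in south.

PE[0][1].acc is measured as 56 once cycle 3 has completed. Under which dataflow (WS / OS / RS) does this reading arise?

— WS: 2×3; PE[0][1] trace:
  0: (0,1).acc=0  regs=<0,0>
  1: (0,1).acc=7  regs=<7,7>
  2: (0,1).acc=8  regs=<8,8>
  3: (0,1).acc=8  regs=<8,8>
— OS: 3×3; PE[0][1] trace:
  0: (0,1).acc=0  regs=<0,0>
  1: (0,1).acc=7  regs=<7,1>
  2: (0,1).acc=10  regs=<1,3>
  3: (0,1).acc=10  regs=<0,0>
— RS: 3×2; PE[0][1] trace:
  0: (0,1).acc=0  regs=<0,0>
  1: (0,1).acc=36  regs=<36,8>
  2: (0,1).acc=10  regs=<10,3>
  3: (0,1).acc=56  regs=<56,7>

dataflow = RS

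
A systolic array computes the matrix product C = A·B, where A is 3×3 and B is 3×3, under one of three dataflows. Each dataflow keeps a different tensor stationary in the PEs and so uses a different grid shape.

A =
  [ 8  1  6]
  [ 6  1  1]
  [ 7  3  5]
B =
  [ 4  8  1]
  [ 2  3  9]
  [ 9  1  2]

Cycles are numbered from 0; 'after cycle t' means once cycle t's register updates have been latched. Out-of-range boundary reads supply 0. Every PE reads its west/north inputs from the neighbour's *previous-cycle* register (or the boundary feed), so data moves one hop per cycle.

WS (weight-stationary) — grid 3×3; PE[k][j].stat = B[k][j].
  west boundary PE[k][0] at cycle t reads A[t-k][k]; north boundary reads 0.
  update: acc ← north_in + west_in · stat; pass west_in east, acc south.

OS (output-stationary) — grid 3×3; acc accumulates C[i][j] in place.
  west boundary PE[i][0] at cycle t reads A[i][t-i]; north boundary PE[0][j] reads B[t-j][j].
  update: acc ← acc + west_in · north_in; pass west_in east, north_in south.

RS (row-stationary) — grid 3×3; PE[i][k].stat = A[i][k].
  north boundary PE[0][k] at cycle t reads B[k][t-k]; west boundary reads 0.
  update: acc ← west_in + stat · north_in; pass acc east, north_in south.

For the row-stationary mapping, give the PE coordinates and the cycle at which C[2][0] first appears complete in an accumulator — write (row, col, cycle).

RS — PE[2][2] is where C[2][0] collects:
  0: (2,2).acc=0  regs=<0,0>
  1: (2,2).acc=0  regs=<0,0>
  2: (2,2).acc=0  regs=<0,0>
  3: (2,2).acc=0  regs=<0,0>
  4: (2,2).acc=79  regs=<79,9>

(row, col, cycle) = (2, 2, 4)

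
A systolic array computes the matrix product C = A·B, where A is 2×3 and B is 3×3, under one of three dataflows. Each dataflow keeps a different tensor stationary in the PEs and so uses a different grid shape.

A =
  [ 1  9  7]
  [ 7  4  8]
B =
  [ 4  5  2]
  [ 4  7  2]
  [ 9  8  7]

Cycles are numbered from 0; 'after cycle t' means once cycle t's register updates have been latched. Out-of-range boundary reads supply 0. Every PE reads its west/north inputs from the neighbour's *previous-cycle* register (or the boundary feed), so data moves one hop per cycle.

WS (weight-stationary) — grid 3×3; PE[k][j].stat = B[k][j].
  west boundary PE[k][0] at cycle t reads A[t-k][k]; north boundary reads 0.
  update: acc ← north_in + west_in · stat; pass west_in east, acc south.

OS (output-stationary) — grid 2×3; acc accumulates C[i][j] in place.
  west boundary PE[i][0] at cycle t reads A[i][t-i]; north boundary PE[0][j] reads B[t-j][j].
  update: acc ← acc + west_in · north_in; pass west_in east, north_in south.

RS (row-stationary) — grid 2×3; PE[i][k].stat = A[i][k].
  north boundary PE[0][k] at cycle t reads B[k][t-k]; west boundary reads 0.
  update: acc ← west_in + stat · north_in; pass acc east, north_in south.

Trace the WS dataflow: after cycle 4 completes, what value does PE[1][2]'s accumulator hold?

PE[1][2].acc = 22

Tracing WS — 3×3 array, target PE[1][2]:
  step 0 · PE0,2: acc=0; fwd→0 fwd↓0
  step 0 · PE1,1: acc=0; fwd→0 fwd↓0
  step 0 · PE1,2: acc=0; fwd→0 fwd↓0
  step 1 · PE0,2: acc=0; fwd→0 fwd↓0
  step 1 · PE1,1: acc=0; fwd→0 fwd↓0
  step 1 · PE1,2: acc=0; fwd→0 fwd↓0
  step 2 · PE0,2: acc=2; fwd→1 fwd↓2
  step 2 · PE1,1: acc=68; fwd→9 fwd↓68
  step 2 · PE1,2: acc=0; fwd→0 fwd↓0
  step 3 · PE0,2: acc=14; fwd→7 fwd↓14
  step 3 · PE1,1: acc=63; fwd→4 fwd↓63
  step 3 · PE1,2: acc=20; fwd→9 fwd↓20
  step 4 · PE0,2: acc=0; fwd→0 fwd↓0
  step 4 · PE1,1: acc=0; fwd→0 fwd↓0
  step 4 · PE1,2: acc=22; fwd→4 fwd↓22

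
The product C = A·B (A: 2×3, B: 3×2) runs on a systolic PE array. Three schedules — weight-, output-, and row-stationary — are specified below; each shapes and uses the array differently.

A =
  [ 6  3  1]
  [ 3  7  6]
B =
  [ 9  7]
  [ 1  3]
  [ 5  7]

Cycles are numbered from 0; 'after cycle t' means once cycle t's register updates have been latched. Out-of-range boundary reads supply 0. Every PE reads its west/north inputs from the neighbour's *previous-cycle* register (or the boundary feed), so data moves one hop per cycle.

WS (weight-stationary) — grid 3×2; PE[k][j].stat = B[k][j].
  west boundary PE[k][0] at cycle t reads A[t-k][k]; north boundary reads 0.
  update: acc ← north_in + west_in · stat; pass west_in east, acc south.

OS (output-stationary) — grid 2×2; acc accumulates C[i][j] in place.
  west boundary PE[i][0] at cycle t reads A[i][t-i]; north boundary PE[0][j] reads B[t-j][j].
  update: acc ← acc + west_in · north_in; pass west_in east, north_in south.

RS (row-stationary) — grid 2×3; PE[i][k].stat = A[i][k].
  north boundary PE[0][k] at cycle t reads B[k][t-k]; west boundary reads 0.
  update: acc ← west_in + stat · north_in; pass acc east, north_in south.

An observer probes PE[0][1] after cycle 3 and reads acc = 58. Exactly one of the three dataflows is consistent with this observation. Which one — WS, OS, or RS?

— WS: 3×2; PE[0][1] trace:
  c0 r0c1: 0 / 0 / 0
  c1 r0c1: 42 / 6 / 42
  c2 r0c1: 21 / 3 / 21
  c3 r0c1: 0 / 0 / 0
— OS: 2×2; PE[0][1] trace:
  c0 r0c1: 0 / 0 / 0
  c1 r0c1: 42 / 6 / 7
  c2 r0c1: 51 / 3 / 3
  c3 r0c1: 58 / 1 / 7
— RS: 2×3; PE[0][1] trace:
  c0 r0c1: 0 / 0 / 0
  c1 r0c1: 57 / 57 / 1
  c2 r0c1: 51 / 51 / 3
  c3 r0c1: 0 / 0 / 0

dataflow = OS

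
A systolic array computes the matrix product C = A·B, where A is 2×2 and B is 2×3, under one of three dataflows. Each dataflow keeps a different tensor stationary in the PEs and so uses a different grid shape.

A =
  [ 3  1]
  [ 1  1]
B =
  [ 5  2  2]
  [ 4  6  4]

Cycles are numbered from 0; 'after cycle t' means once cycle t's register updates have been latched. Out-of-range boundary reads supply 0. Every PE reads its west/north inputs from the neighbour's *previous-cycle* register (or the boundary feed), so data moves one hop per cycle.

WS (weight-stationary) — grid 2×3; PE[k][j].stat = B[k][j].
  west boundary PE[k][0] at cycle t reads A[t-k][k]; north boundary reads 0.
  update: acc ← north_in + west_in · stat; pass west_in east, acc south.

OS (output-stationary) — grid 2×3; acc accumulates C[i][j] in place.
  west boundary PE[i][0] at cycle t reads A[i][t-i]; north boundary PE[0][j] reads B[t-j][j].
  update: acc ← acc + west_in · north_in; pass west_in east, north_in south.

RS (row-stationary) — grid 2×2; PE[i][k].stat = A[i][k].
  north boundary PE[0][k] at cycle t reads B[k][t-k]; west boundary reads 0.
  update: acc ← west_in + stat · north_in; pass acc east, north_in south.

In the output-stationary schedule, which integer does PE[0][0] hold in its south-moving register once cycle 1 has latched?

register = 4

OS (2×3). Following PE[0][0] plus its west/north inputs:
  cycle 0: PE[0][0] → acc 15, east 3, south 5
  cycle 1: PE[0][0] → acc 19, east 1, south 4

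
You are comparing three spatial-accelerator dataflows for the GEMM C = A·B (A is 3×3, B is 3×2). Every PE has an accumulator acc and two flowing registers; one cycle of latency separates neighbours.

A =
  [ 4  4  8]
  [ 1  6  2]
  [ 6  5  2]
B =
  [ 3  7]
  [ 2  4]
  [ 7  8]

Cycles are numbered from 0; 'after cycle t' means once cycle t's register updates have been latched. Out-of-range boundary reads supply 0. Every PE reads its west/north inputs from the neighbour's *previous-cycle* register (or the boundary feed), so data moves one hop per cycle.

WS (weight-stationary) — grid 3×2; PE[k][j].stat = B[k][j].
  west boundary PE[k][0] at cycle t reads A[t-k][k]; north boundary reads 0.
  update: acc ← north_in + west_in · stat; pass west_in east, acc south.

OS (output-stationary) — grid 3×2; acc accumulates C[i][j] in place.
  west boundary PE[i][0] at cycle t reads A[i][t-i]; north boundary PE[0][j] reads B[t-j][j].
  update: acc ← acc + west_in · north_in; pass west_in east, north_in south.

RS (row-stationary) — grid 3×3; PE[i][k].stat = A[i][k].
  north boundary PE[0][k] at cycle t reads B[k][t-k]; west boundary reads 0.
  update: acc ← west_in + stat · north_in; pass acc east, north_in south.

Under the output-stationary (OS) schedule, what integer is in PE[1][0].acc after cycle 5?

Tracing OS — 3×2 array, target PE[1][0]:
  after 0 — PE[0][0] acc=12, pass-E 4, pass-S 3
  after 0 — PE[1][0] acc=0, pass-E 0, pass-S 0
  after 1 — PE[0][0] acc=20, pass-E 4, pass-S 2
  after 1 — PE[1][0] acc=3, pass-E 1, pass-S 3
  after 2 — PE[0][0] acc=76, pass-E 8, pass-S 7
  after 2 — PE[1][0] acc=15, pass-E 6, pass-S 2
  after 3 — PE[0][0] acc=76, pass-E 0, pass-S 0
  after 3 — PE[1][0] acc=29, pass-E 2, pass-S 7
  after 4 — PE[0][0] acc=76, pass-E 0, pass-S 0
  after 4 — PE[1][0] acc=29, pass-E 0, pass-S 0
  after 5 — PE[0][0] acc=76, pass-E 0, pass-S 0
  after 5 — PE[1][0] acc=29, pass-E 0, pass-S 0

PE[1][0].acc = 29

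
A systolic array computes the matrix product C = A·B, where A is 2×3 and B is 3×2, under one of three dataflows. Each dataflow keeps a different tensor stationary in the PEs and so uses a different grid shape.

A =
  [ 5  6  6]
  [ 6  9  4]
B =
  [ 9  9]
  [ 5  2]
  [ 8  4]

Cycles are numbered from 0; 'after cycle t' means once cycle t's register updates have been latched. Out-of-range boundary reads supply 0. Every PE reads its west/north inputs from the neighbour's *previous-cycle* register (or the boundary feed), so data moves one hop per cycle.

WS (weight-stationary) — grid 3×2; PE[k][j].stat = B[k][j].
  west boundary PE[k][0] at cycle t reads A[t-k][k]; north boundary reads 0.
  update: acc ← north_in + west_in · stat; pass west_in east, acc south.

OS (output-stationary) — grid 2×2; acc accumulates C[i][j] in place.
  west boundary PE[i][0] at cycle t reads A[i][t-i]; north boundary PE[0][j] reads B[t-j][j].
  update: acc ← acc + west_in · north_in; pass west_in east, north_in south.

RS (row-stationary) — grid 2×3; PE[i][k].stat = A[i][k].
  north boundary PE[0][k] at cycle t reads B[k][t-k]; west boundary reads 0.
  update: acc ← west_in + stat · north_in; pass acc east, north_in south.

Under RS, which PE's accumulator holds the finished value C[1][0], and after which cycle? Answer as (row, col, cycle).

(row, col, cycle) = (1, 2, 3)

RS: C[1][0] accumulates in PE[1][2]:
  cycle 0: PE[1][2] → acc 0, east 0, south 0
  cycle 1: PE[1][2] → acc 0, east 0, south 0
  cycle 2: PE[1][2] → acc 0, east 0, south 0
  cycle 3: PE[1][2] → acc 131, east 131, south 8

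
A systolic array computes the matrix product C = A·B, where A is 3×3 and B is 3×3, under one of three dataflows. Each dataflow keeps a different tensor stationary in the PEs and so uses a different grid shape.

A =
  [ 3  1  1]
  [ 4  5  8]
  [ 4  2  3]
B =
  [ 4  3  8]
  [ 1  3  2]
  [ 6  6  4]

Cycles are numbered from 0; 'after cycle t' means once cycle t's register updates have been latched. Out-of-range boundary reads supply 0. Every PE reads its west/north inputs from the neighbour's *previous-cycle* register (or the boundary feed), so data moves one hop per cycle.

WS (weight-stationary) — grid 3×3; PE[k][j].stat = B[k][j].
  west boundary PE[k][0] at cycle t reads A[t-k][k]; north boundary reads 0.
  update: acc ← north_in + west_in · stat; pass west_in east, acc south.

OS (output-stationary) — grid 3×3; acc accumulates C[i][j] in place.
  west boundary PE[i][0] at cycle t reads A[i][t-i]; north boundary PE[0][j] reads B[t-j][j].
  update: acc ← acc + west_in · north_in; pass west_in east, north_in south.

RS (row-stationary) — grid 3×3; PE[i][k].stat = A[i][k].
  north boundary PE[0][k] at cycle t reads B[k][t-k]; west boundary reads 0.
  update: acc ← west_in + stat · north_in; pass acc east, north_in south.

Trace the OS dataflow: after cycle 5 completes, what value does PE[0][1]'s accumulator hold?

Tracing OS — 3×3 array, target PE[0][1]:
  @0  [0,0]  acc 12  |  →3  ↓4
  @0  [0,1]  acc 0  |  →0  ↓0
  @1  [0,0]  acc 13  |  →1  ↓1
  @1  [0,1]  acc 9  |  →3  ↓3
  @2  [0,0]  acc 19  |  →1  ↓6
  @2  [0,1]  acc 12  |  →1  ↓3
  @3  [0,0]  acc 19  |  →0  ↓0
  @3  [0,1]  acc 18  |  →1  ↓6
  @4  [0,0]  acc 19  |  →0  ↓0
  @4  [0,1]  acc 18  |  →0  ↓0
  @5  [0,0]  acc 19  |  →0  ↓0
  @5  [0,1]  acc 18  |  →0  ↓0

PE[0][1].acc = 18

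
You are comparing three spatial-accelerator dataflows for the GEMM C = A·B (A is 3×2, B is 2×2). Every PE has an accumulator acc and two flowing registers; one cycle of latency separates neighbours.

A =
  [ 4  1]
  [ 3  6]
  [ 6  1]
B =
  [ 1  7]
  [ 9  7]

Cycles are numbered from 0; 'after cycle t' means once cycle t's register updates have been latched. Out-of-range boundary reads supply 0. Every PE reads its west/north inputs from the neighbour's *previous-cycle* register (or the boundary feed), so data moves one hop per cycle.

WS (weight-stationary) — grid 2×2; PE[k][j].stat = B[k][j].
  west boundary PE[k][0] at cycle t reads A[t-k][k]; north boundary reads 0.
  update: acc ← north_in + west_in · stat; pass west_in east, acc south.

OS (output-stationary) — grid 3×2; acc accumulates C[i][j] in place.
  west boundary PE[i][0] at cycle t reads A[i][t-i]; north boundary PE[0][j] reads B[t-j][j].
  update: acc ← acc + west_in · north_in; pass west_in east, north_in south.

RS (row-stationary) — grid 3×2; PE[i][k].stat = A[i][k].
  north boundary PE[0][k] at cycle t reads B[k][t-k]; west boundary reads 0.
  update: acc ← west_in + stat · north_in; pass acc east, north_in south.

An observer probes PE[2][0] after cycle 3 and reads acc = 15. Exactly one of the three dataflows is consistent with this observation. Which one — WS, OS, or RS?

— WS: 2×2 array has no PE[2][0].
— OS: 3×2; PE[2][0] trace:
  @0  [2,0]  acc 0  |  →0  ↓0
  @1  [2,0]  acc 0  |  →0  ↓0
  @2  [2,0]  acc 6  |  →6  ↓1
  @3  [2,0]  acc 15  |  →1  ↓9
— RS: 3×2; PE[2][0] trace:
  @0  [2,0]  acc 0  |  →0  ↓0
  @1  [2,0]  acc 0  |  →0  ↓0
  @2  [2,0]  acc 6  |  →6  ↓1
  @3  [2,0]  acc 42  |  →42  ↓7

dataflow = OS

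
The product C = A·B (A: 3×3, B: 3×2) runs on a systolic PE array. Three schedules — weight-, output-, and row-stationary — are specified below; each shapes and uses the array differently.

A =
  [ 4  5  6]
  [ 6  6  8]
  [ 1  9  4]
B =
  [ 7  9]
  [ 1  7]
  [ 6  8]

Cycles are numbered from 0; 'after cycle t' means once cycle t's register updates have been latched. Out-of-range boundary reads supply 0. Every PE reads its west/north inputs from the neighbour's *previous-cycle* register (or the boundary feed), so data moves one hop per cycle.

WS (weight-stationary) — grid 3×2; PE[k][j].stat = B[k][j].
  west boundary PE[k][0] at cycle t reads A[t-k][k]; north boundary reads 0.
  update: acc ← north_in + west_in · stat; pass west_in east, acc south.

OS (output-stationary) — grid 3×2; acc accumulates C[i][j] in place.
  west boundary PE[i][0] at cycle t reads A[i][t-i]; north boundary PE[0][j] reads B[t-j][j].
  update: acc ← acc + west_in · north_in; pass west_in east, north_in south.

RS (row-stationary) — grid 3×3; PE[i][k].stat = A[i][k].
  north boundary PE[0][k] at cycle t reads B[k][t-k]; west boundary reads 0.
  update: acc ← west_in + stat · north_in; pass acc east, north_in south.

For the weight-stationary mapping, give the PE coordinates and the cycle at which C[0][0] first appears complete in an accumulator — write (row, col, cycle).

WS: C[0][0] accumulates in PE[2][0]:
  after 0 — PE[2][0] acc=0, pass-E 0, pass-S 0
  after 1 — PE[2][0] acc=0, pass-E 0, pass-S 0
  after 2 — PE[2][0] acc=69, pass-E 6, pass-S 69

(row, col, cycle) = (2, 0, 2)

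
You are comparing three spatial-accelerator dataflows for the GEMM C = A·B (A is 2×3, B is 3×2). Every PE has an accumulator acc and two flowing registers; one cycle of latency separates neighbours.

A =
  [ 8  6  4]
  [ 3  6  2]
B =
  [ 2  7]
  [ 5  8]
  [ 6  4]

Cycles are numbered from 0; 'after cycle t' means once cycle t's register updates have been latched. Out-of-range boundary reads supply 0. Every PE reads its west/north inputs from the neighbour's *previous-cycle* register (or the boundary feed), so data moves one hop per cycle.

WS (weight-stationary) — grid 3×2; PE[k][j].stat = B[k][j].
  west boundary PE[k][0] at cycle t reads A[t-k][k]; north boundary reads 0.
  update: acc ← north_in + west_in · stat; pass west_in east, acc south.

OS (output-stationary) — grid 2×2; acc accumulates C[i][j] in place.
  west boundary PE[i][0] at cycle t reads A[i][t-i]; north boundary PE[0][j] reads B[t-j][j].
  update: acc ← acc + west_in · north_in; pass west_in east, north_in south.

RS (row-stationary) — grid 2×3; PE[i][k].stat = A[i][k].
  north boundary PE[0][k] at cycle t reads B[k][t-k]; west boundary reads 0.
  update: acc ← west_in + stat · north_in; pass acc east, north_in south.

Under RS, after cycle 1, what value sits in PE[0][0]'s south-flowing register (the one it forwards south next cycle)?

register = 7

RS 2×3: PE[0][0] cycle-by-cycle (with neighbour feeds):
  step 0 · PE0,0: acc=16; fwd→16 fwd↓2
  step 1 · PE0,0: acc=56; fwd→56 fwd↓7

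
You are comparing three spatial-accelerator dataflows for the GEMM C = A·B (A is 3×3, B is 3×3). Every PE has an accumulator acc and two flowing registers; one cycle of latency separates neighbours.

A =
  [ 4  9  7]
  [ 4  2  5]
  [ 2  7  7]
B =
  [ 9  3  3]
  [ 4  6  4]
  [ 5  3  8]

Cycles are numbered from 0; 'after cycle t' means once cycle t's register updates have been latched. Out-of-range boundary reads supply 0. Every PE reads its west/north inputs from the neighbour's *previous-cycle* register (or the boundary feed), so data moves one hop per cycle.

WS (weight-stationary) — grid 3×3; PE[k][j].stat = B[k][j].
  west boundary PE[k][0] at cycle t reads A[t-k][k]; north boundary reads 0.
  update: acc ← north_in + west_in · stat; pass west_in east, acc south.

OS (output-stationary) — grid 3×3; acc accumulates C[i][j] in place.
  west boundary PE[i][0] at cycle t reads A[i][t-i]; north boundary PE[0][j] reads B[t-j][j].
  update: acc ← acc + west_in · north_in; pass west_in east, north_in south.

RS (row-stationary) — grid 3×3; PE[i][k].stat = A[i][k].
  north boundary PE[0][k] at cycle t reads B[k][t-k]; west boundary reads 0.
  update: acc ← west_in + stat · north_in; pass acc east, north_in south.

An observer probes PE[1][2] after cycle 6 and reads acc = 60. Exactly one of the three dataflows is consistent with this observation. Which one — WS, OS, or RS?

WS (3×3 grid), PE[1][2]:
  [0] (1,2) acc=0 (h:0 v:0)
  [1] (1,2) acc=0 (h:0 v:0)
  [2] (1,2) acc=0 (h:0 v:0)
  [3] (1,2) acc=48 (h:9 v:48)
  [4] (1,2) acc=20 (h:2 v:20)
  [5] (1,2) acc=34 (h:7 v:34)
  [6] (1,2) acc=0 (h:0 v:0)
OS (3×3 grid), PE[1][2]:
  [0] (1,2) acc=0 (h:0 v:0)
  [1] (1,2) acc=0 (h:0 v:0)
  [2] (1,2) acc=0 (h:0 v:0)
  [3] (1,2) acc=12 (h:4 v:3)
  [4] (1,2) acc=20 (h:2 v:4)
  [5] (1,2) acc=60 (h:5 v:8)
  [6] (1,2) acc=60 (h:0 v:0)
RS (3×3 grid), PE[1][2]:
  [0] (1,2) acc=0 (h:0 v:0)
  [1] (1,2) acc=0 (h:0 v:0)
  [2] (1,2) acc=0 (h:0 v:0)
  [3] (1,2) acc=69 (h:69 v:5)
  [4] (1,2) acc=39 (h:39 v:3)
  [5] (1,2) acc=60 (h:60 v:8)
  [6] (1,2) acc=0 (h:0 v:0)

dataflow = OS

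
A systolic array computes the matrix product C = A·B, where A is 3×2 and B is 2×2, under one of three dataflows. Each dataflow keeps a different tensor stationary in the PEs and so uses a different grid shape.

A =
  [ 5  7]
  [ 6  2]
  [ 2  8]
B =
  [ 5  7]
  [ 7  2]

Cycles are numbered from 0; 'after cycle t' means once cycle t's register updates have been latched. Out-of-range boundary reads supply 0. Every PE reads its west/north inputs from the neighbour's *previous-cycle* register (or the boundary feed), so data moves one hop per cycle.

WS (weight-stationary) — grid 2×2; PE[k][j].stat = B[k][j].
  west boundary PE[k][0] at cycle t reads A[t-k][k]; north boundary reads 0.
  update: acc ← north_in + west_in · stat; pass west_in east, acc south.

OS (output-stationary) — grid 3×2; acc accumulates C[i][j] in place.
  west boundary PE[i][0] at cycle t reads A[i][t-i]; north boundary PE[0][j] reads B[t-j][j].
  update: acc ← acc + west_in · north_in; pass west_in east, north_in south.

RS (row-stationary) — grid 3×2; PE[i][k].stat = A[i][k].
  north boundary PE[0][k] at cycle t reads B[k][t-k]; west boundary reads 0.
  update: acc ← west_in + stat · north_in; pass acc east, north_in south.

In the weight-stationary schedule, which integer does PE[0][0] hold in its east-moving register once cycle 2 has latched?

Tracing WS — 2×2 array, target PE[0][0]:
  t=0 PE[0][0]: acc=25 h=5 v=25
  t=1 PE[0][0]: acc=30 h=6 v=30
  t=2 PE[0][0]: acc=10 h=2 v=10

register = 2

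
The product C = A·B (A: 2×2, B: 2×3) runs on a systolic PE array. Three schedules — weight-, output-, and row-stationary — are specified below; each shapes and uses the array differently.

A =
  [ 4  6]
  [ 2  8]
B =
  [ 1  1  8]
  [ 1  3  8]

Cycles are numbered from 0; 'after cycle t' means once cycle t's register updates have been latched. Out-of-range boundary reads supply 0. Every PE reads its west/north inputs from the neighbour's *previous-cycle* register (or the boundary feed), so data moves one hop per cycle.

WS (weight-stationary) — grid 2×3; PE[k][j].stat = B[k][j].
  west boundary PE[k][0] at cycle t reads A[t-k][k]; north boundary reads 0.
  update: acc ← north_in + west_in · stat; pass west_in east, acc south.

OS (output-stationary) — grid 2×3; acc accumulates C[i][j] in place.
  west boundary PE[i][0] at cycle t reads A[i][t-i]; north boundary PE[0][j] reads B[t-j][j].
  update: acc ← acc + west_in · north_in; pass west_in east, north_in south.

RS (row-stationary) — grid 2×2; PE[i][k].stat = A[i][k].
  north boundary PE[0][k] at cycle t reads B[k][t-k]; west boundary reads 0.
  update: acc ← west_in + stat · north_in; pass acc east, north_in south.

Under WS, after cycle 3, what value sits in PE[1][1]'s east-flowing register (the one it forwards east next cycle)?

register = 8

WS 2×3: PE[1][1] cycle-by-cycle (with neighbour feeds):
  0: (0,1).acc=0  regs=<0,0>
  0: (1,0).acc=0  regs=<0,0>
  0: (1,1).acc=0  regs=<0,0>
  1: (0,1).acc=4  regs=<4,4>
  1: (1,0).acc=10  regs=<6,10>
  1: (1,1).acc=0  regs=<0,0>
  2: (0,1).acc=2  regs=<2,2>
  2: (1,0).acc=10  regs=<8,10>
  2: (1,1).acc=22  regs=<6,22>
  3: (0,1).acc=0  regs=<0,0>
  3: (1,0).acc=0  regs=<0,0>
  3: (1,1).acc=26  regs=<8,26>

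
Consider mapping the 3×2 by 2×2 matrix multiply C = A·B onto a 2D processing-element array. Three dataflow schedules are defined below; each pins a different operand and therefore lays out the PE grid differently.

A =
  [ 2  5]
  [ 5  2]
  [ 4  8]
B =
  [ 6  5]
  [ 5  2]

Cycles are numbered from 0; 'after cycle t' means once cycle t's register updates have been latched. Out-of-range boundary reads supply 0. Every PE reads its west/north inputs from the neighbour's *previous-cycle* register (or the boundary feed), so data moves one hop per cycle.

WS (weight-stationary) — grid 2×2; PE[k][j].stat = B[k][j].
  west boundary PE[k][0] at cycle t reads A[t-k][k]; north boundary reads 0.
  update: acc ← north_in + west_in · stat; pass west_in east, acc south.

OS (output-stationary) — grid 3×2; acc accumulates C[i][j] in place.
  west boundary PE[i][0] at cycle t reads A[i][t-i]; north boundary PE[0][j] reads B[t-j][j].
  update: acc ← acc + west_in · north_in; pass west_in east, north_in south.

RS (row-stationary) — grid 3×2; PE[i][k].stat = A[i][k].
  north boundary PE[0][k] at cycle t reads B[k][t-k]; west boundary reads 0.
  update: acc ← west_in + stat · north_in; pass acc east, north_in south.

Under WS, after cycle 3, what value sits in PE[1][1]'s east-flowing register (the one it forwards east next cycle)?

WS (2×2). Following PE[1][1] plus its west/north inputs:
  step 0 · PE0,1: acc=0; fwd→0 fwd↓0
  step 0 · PE1,0: acc=0; fwd→0 fwd↓0
  step 0 · PE1,1: acc=0; fwd→0 fwd↓0
  step 1 · PE0,1: acc=10; fwd→2 fwd↓10
  step 1 · PE1,0: acc=37; fwd→5 fwd↓37
  step 1 · PE1,1: acc=0; fwd→0 fwd↓0
  step 2 · PE0,1: acc=25; fwd→5 fwd↓25
  step 2 · PE1,0: acc=40; fwd→2 fwd↓40
  step 2 · PE1,1: acc=20; fwd→5 fwd↓20
  step 3 · PE0,1: acc=20; fwd→4 fwd↓20
  step 3 · PE1,0: acc=64; fwd→8 fwd↓64
  step 3 · PE1,1: acc=29; fwd→2 fwd↓29

register = 2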